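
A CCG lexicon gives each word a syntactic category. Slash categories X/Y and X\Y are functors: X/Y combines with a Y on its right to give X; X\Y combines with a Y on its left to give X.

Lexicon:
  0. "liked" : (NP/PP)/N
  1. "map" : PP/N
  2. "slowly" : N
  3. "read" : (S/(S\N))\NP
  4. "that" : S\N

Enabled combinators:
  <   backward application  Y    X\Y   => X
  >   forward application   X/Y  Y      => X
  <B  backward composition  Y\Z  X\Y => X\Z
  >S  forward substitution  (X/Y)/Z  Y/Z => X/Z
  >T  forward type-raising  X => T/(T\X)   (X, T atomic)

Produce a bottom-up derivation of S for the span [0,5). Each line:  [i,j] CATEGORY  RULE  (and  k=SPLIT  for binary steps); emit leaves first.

[0,5] S   >
  [0,4] S/(S\N)   <
    [0,3] NP   >
      [0,2] NP/N   >S
        [0,1] "liked" : (NP/PP)/N
        [1,2] "map" : PP/N
      [2,3] "slowly" : N
    [3,4] "read" : (S/(S\N))\NP
  [4,5] "that" : S\N

[0,1] (NP/PP)/N  lex  "liked"
[1,2] PP/N  lex  "map"
[0,2] NP/N  >S  k=1
[2,3] N  lex  "slowly"
[0,3] NP  >  k=2
[3,4] (S/(S\N))\NP  lex  "read"
[0,4] S/(S\N)  <  k=3
[4,5] S\N  lex  "that"
[0,5] S  >  k=4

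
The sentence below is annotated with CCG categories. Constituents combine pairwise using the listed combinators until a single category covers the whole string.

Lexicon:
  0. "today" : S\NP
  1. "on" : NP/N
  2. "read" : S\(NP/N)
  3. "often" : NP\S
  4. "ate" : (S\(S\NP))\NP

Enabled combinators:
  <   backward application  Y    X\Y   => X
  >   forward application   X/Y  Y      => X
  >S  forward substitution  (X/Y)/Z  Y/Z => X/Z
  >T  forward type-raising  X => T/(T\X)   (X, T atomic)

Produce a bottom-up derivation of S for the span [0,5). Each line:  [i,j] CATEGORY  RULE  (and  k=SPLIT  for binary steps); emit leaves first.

[0,1] S\NP  lex  "today"
[1,2] NP/N  lex  "on"
[2,3] S\(NP/N)  lex  "read"
[1,3] S  <  k=2
[3,4] NP\S  lex  "often"
[1,4] NP  <  k=3
[4,5] (S\(S\NP))\NP  lex  "ate"
[1,5] S\(S\NP)  <  k=4
[0,5] S  <  k=1

[0,5] S   <
  [0,1] "today" : S\NP
  [1,5] S\(S\NP)   <
    [1,4] NP   <
      [1,3] S   <
        [1,2] "on" : NP/N
        [2,3] "read" : S\(NP/N)
      [3,4] "often" : NP\S
    [4,5] "ate" : (S\(S\NP))\NP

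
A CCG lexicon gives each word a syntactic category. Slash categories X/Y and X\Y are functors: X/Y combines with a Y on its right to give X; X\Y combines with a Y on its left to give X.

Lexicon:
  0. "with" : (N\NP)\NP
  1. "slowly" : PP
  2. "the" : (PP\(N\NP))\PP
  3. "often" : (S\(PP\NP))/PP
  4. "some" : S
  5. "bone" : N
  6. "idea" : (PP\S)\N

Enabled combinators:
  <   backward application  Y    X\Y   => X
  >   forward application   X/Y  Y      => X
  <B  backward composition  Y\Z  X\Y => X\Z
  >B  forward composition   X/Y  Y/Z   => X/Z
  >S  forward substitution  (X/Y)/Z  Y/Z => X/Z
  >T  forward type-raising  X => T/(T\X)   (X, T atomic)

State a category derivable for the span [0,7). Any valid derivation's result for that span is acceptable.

[0,7] S   <
  [0,3] PP\NP   <B
    [0,1] "with" : (N\NP)\NP
    [1,3] PP\(N\NP)   <
      [1,2] "slowly" : PP
      [2,3] "the" : (PP\(N\NP))\PP
  [3,7] S\(PP\NP)   >
    [3,4] "often" : (S\(PP\NP))/PP
    [4,7] PP   <
      [4,5] "some" : S
      [5,7] PP\S   <
        [5,6] "bone" : N
        [6,7] "idea" : (PP\S)\N

S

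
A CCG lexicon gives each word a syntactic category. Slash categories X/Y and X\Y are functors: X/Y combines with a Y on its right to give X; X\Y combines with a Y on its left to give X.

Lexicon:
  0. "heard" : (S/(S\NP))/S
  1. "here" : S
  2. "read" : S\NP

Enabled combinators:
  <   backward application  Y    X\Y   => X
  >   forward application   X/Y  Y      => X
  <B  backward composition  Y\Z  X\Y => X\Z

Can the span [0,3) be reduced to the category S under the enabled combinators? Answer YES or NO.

[0,3] S   >
  [0,2] S/(S\NP)   >
    [0,1] "heard" : (S/(S\NP))/S
    [1,2] "here" : S
  [2,3] "read" : S\NP

YES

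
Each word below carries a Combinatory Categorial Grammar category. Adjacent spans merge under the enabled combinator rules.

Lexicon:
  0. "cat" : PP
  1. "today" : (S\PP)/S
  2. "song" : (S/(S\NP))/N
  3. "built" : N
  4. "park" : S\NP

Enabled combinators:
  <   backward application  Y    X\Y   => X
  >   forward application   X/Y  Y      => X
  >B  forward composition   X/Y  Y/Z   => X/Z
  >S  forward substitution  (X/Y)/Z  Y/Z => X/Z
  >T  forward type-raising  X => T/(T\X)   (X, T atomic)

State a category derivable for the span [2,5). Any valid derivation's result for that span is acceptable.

[0,5] S   <
  [0,1] "cat" : PP
  [1,5] S\PP   >
    [1,2] "today" : (S\PP)/S
    [2,5] S   >
      [2,4] S/(S\NP)   >
        [2,3] "song" : (S/(S\NP))/N
        [3,4] "built" : N
      [4,5] "park" : S\NP

S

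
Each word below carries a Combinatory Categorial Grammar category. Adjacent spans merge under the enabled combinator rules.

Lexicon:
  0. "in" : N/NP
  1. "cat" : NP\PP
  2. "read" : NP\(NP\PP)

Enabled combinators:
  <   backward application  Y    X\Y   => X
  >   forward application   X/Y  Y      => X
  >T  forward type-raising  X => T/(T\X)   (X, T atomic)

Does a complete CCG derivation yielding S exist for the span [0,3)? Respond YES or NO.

N/NP NP\PP NP\(NP\PP)
CKY chart[0,3] = {N, N/(N\N), NP/(NP\N), PP/(PP\N), S/(S\N)}; S ∉ chart

NO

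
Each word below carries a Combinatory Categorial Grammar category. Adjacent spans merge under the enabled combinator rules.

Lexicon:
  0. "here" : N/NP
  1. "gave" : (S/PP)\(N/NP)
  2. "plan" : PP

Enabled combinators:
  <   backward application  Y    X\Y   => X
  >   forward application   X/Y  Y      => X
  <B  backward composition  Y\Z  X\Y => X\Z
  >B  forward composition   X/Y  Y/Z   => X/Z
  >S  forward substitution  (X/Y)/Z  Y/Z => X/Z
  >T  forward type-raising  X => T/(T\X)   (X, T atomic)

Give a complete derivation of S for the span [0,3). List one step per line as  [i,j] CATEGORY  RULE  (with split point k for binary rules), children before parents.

[0,1] N/NP  lex  "here"
[1,2] (S/PP)\(N/NP)  lex  "gave"
[0,2] S/PP  <  k=1
[2,3] PP  lex  "plan"
[0,3] S  >  k=2

[0,3] S   >
  [0,2] S/PP   <
    [0,1] "here" : N/NP
    [1,2] "gave" : (S/PP)\(N/NP)
  [2,3] "plan" : PP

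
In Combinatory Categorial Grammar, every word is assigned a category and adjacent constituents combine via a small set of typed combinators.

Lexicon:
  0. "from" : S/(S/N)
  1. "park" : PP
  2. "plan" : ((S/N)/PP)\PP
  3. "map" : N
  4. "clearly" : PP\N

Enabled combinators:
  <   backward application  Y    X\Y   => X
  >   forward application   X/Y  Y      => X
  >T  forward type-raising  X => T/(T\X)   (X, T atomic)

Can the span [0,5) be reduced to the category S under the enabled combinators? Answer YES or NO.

YES

[0,5] S   >
  [0,1] "from" : S/(S/N)
  [1,5] S/N   >
    [1,3] (S/N)/PP   <
      [1,2] "park" : PP
      [2,3] "plan" : ((S/N)/PP)\PP
    [3,5] PP   <
      [3,4] "map" : N
      [4,5] "clearly" : PP\N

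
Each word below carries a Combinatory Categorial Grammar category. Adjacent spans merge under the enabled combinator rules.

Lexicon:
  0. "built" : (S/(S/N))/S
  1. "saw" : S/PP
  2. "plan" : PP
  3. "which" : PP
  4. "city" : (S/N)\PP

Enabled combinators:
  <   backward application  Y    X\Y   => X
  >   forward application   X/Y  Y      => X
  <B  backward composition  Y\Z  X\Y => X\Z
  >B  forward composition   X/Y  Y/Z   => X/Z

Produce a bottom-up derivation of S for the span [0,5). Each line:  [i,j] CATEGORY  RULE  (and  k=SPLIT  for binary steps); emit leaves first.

[0,1] (S/(S/N))/S  lex  "built"
[1,2] S/PP  lex  "saw"
[2,3] PP  lex  "plan"
[1,3] S  >  k=2
[0,3] S/(S/N)  >  k=1
[3,4] PP  lex  "which"
[4,5] (S/N)\PP  lex  "city"
[3,5] S/N  <  k=4
[0,5] S  >  k=3

[0,5] S   >
  [0,3] S/(S/N)   >
    [0,1] "built" : (S/(S/N))/S
    [1,3] S   >
      [1,2] "saw" : S/PP
      [2,3] "plan" : PP
  [3,5] S/N   <
    [3,4] "which" : PP
    [4,5] "city" : (S/N)\PP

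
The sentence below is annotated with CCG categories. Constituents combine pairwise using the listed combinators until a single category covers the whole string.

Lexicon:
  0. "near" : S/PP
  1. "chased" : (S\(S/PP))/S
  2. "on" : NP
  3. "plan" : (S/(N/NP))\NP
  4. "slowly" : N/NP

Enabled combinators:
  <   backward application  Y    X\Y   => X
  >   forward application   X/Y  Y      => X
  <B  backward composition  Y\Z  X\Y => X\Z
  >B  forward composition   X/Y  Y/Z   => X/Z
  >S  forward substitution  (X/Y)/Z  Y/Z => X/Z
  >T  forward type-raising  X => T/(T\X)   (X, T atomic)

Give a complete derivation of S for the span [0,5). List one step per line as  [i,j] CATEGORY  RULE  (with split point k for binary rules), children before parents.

[0,1] S/PP  lex  "near"
[1,2] (S\(S/PP))/S  lex  "chased"
[2,3] NP  lex  "on"
[3,4] (S/(N/NP))\NP  lex  "plan"
[2,4] S/(N/NP)  <  k=3
[4,5] N/NP  lex  "slowly"
[2,5] S  >  k=4
[1,5] S\(S/PP)  >  k=2
[0,5] S  <  k=1

[0,5] S   <
  [0,1] "near" : S/PP
  [1,5] S\(S/PP)   >
    [1,2] "chased" : (S\(S/PP))/S
    [2,5] S   >
      [2,4] S/(N/NP)   <
        [2,3] "on" : NP
        [3,4] "plan" : (S/(N/NP))\NP
      [4,5] "slowly" : N/NP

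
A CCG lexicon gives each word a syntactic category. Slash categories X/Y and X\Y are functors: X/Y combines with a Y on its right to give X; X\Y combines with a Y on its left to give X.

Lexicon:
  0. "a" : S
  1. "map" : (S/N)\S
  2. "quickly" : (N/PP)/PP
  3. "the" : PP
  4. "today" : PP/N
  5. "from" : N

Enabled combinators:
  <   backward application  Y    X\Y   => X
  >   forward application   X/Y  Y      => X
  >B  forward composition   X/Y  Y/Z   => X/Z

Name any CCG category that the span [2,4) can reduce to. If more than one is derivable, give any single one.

[0,6] S   >
  [0,4] S/PP   >B
    [0,2] S/N   <
      [0,1] "a" : S
      [1,2] "map" : (S/N)\S
    [2,4] N/PP   >
      [2,3] "quickly" : (N/PP)/PP
      [3,4] "the" : PP
  [4,6] PP   >
    [4,5] "today" : PP/N
    [5,6] "from" : N

N/PP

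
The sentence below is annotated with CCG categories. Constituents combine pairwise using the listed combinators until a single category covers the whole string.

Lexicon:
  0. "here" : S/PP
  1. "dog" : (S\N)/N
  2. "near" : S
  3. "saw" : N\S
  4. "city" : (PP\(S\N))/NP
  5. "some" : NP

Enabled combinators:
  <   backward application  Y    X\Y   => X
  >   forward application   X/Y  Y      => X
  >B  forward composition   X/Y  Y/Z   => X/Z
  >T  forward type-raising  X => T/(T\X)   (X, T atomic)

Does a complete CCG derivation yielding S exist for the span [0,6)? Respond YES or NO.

YES

[0,6] S   >
  [0,1] "here" : S/PP
  [1,6] PP   <
    [1,4] S\N   >
      [1,2] "dog" : (S\N)/N
      [2,4] N   <
        [2,3] "near" : S
        [3,4] "saw" : N\S
    [4,6] PP\(S\N)   >
      [4,5] "city" : (PP\(S\N))/NP
      [5,6] "some" : NP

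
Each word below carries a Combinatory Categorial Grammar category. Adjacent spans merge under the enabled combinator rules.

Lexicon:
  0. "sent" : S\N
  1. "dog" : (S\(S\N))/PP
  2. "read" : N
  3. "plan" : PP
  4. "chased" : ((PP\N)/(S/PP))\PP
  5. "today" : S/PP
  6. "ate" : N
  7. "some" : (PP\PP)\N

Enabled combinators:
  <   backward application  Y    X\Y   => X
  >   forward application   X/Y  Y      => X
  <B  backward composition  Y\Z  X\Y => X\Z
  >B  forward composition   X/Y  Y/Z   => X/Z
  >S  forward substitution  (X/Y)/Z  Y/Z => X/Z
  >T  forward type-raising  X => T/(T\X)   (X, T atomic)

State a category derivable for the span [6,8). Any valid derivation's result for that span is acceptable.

PP\PP

[0,8] S   <
  [0,1] "sent" : S\N
  [1,8] S\(S\N)   >
    [1,2] "dog" : (S\(S\N))/PP
    [2,8] PP   >
      [2,3] PP/(PP\N)   >T
        [2,3] "read" : N
      [3,8] PP\N   <B
        [3,6] PP\N   >
          [3,5] (PP\N)/(S/PP)   <
            [3,4] "plan" : PP
            [4,5] "chased" : ((PP\N)/(S/PP))\PP
          [5,6] "today" : S/PP
        [6,8] PP\PP   <
          [6,7] "ate" : N
          [7,8] "some" : (PP\PP)\N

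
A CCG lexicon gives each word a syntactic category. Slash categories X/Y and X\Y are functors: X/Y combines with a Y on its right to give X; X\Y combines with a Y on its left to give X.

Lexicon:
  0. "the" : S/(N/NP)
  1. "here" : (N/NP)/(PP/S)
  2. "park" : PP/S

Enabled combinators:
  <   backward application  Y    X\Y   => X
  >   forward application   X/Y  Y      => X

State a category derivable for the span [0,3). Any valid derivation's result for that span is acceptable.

[0,3] S   >
  [0,1] "the" : S/(N/NP)
  [1,3] N/NP   >
    [1,2] "here" : (N/NP)/(PP/S)
    [2,3] "park" : PP/S

S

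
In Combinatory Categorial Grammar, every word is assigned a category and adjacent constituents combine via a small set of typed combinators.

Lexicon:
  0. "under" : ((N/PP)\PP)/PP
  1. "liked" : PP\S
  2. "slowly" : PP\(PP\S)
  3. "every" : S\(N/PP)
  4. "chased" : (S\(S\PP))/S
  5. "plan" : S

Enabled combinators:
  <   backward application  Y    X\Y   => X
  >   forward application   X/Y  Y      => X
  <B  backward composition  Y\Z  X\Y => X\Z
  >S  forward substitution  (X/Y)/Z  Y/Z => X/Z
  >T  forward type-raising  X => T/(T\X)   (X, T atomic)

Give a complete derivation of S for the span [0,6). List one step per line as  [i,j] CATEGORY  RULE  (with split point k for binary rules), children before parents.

[0,1] ((N/PP)\PP)/PP  lex  "under"
[1,2] PP\S  lex  "liked"
[2,3] PP\(PP\S)  lex  "slowly"
[1,3] PP  <  k=2
[0,3] (N/PP)\PP  >  k=1
[3,4] S\(N/PP)  lex  "every"
[0,4] S\PP  <B  k=3
[4,5] (S\(S\PP))/S  lex  "chased"
[5,6] S  lex  "plan"
[4,6] S\(S\PP)  >  k=5
[0,6] S  <  k=4

[0,6] S   <
  [0,4] S\PP   <B
    [0,3] (N/PP)\PP   >
      [0,1] "under" : ((N/PP)\PP)/PP
      [1,3] PP   <
        [1,2] "liked" : PP\S
        [2,3] "slowly" : PP\(PP\S)
    [3,4] "every" : S\(N/PP)
  [4,6] S\(S\PP)   >
    [4,5] "chased" : (S\(S\PP))/S
    [5,6] "plan" : S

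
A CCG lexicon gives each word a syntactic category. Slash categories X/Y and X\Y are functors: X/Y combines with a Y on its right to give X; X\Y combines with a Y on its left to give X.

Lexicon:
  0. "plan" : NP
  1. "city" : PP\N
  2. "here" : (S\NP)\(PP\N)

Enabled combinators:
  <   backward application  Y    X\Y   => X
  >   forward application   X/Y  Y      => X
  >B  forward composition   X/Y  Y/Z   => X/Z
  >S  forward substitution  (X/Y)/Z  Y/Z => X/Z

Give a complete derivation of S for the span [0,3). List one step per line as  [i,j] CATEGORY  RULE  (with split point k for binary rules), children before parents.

[0,1] NP  lex  "plan"
[1,2] PP\N  lex  "city"
[2,3] (S\NP)\(PP\N)  lex  "here"
[1,3] S\NP  <  k=2
[0,3] S  <  k=1

[0,3] S   <
  [0,1] "plan" : NP
  [1,3] S\NP   <
    [1,2] "city" : PP\N
    [2,3] "here" : (S\NP)\(PP\N)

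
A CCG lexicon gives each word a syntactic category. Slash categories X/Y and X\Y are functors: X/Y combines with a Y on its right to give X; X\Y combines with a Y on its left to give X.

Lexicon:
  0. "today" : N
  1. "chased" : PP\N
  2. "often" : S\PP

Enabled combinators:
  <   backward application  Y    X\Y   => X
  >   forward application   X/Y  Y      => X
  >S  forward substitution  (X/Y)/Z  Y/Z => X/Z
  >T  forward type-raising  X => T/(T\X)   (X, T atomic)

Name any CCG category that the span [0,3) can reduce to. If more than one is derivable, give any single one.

[0,3] S   <
  [0,2] PP   >
    [0,1] PP/(PP\N)   >T
      [0,1] "today" : N
    [1,2] "chased" : PP\N
  [2,3] "often" : S\PP

S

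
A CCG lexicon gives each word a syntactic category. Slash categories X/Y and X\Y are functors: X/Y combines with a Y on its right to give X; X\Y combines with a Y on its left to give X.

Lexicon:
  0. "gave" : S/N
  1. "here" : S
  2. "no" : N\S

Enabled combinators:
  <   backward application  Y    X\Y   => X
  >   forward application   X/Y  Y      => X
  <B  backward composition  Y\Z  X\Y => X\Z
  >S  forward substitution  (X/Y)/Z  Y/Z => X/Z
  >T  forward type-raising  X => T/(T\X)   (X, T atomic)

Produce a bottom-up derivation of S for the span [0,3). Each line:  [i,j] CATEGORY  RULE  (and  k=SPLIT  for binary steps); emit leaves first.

[0,1] S/N  lex  "gave"
[1,2] S  lex  "here"
[1,2] N/(N\S)  >T
[2,3] N\S  lex  "no"
[1,3] N  >  k=2
[0,3] S  >  k=1

[0,3] S   >
  [0,1] "gave" : S/N
  [1,3] N   >
    [1,2] N/(N\S)   >T
      [1,2] "here" : S
    [2,3] "no" : N\S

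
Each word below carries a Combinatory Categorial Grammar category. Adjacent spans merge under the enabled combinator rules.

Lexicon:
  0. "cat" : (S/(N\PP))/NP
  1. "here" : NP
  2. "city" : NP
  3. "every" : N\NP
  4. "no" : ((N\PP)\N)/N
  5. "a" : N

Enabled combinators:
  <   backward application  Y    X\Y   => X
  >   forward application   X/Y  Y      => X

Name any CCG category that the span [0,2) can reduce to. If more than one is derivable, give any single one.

S/(N\PP)

[0,6] S   >
  [0,2] S/(N\PP)   >
    [0,1] "cat" : (S/(N\PP))/NP
    [1,2] "here" : NP
  [2,6] N\PP   <
    [2,4] N   <
      [2,3] "city" : NP
      [3,4] "every" : N\NP
    [4,6] (N\PP)\N   >
      [4,5] "no" : ((N\PP)\N)/N
      [5,6] "a" : N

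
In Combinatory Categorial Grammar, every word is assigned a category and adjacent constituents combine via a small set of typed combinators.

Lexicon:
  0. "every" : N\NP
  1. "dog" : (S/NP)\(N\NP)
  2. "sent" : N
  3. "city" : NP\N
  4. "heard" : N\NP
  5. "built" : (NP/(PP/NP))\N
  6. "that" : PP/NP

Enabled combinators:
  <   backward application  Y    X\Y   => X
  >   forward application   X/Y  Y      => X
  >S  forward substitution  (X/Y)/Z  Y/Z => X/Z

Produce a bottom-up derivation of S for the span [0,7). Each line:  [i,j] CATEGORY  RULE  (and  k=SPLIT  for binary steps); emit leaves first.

[0,7] S   >
  [0,2] S/NP   <
    [0,1] "every" : N\NP
    [1,2] "dog" : (S/NP)\(N\NP)
  [2,7] NP   >
    [2,6] NP/(PP/NP)   <
      [2,5] N   <
        [2,4] NP   <
          [2,3] "sent" : N
          [3,4] "city" : NP\N
        [4,5] "heard" : N\NP
      [5,6] "built" : (NP/(PP/NP))\N
    [6,7] "that" : PP/NP

[0,1] N\NP  lex  "every"
[1,2] (S/NP)\(N\NP)  lex  "dog"
[0,2] S/NP  <  k=1
[2,3] N  lex  "sent"
[3,4] NP\N  lex  "city"
[2,4] NP  <  k=3
[4,5] N\NP  lex  "heard"
[2,5] N  <  k=4
[5,6] (NP/(PP/NP))\N  lex  "built"
[2,6] NP/(PP/NP)  <  k=5
[6,7] PP/NP  lex  "that"
[2,7] NP  >  k=6
[0,7] S  >  k=2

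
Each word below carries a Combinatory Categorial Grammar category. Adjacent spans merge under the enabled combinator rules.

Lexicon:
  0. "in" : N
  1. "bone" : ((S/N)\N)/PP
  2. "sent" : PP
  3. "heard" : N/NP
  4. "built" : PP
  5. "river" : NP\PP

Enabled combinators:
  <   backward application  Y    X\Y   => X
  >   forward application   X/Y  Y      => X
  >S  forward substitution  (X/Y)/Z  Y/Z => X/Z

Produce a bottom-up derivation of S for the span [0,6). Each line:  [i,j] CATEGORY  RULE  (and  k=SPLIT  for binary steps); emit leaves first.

[0,6] S   >
  [0,3] S/N   <
    [0,1] "in" : N
    [1,3] (S/N)\N   >
      [1,2] "bone" : ((S/N)\N)/PP
      [2,3] "sent" : PP
  [3,6] N   >
    [3,4] "heard" : N/NP
    [4,6] NP   <
      [4,5] "built" : PP
      [5,6] "river" : NP\PP

[0,1] N  lex  "in"
[1,2] ((S/N)\N)/PP  lex  "bone"
[2,3] PP  lex  "sent"
[1,3] (S/N)\N  >  k=2
[0,3] S/N  <  k=1
[3,4] N/NP  lex  "heard"
[4,5] PP  lex  "built"
[5,6] NP\PP  lex  "river"
[4,6] NP  <  k=5
[3,6] N  >  k=4
[0,6] S  >  k=3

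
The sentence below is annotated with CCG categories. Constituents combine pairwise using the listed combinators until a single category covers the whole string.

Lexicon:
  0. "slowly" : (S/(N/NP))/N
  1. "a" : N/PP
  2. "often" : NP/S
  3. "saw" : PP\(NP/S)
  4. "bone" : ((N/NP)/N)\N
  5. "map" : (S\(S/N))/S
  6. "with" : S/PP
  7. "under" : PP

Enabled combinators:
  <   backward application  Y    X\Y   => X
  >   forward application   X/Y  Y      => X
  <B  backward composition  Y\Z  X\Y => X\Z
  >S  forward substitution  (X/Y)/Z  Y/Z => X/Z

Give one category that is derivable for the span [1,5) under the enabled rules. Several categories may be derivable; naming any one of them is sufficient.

(N/NP)/N

[0,8] S   <
  [0,5] S/N   >S
    [0,1] "slowly" : (S/(N/NP))/N
    [1,5] (N/NP)/N   <
      [1,4] N   >
        [1,2] "a" : N/PP
        [2,4] PP   <
          [2,3] "often" : NP/S
          [3,4] "saw" : PP\(NP/S)
      [4,5] "bone" : ((N/NP)/N)\N
  [5,8] S\(S/N)   >
    [5,6] "map" : (S\(S/N))/S
    [6,8] S   >
      [6,7] "with" : S/PP
      [7,8] "under" : PP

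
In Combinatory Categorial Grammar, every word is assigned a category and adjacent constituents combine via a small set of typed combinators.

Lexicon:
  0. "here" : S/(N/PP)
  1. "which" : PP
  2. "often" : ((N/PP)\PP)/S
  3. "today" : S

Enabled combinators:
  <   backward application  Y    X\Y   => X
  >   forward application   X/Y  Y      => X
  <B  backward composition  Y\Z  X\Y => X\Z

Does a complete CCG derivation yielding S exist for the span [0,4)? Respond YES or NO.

YES

[0,4] S   >
  [0,1] "here" : S/(N/PP)
  [1,4] N/PP   <
    [1,2] "which" : PP
    [2,4] (N/PP)\PP   >
      [2,3] "often" : ((N/PP)\PP)/S
      [3,4] "today" : S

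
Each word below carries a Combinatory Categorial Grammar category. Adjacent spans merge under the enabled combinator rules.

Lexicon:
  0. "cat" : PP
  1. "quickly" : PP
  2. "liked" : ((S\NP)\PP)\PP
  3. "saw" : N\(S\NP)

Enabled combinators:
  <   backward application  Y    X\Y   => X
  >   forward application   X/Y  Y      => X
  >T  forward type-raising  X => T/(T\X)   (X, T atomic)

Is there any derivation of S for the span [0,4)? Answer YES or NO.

NO

PP PP ((S\NP)\PP)\PP N\(S\NP)
CKY chart[0,4] = {N, N/(N\N), NP/(NP\N), PP/(PP\N), S/(S\N)}; S ∉ chart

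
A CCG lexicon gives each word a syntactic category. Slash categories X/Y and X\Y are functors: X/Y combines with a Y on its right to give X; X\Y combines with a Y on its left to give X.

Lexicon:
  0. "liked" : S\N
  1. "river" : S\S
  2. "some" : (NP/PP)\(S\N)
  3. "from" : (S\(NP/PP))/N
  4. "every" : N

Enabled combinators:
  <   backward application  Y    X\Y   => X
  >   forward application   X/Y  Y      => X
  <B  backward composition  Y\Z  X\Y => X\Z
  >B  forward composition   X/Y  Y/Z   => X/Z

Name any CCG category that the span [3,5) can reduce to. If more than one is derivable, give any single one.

[0,5] S   <
  [0,3] NP/PP   <
    [0,2] S\N   <B
      [0,1] "liked" : S\N
      [1,2] "river" : S\S
    [2,3] "some" : (NP/PP)\(S\N)
  [3,5] S\(NP/PP)   >
    [3,4] "from" : (S\(NP/PP))/N
    [4,5] "every" : N

S\(NP/PP)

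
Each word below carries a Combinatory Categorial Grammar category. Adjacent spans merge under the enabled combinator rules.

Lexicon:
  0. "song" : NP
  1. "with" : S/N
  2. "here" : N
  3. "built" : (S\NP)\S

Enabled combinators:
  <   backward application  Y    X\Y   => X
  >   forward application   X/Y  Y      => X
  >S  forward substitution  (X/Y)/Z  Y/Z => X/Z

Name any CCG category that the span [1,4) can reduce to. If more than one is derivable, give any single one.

S\NP

[0,4] S   <
  [0,1] "song" : NP
  [1,4] S\NP   <
    [1,3] S   >
      [1,2] "with" : S/N
      [2,3] "here" : N
    [3,4] "built" : (S\NP)\S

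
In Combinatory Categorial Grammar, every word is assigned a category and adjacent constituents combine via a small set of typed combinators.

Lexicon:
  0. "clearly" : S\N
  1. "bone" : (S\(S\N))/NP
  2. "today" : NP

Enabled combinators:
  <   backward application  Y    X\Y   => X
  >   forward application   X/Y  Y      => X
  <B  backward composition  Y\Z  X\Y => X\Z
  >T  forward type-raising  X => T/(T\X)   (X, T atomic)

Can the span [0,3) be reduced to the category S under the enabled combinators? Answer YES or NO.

YES

[0,3] S   <
  [0,1] "clearly" : S\N
  [1,3] S\(S\N)   >
    [1,2] "bone" : (S\(S\N))/NP
    [2,3] "today" : NP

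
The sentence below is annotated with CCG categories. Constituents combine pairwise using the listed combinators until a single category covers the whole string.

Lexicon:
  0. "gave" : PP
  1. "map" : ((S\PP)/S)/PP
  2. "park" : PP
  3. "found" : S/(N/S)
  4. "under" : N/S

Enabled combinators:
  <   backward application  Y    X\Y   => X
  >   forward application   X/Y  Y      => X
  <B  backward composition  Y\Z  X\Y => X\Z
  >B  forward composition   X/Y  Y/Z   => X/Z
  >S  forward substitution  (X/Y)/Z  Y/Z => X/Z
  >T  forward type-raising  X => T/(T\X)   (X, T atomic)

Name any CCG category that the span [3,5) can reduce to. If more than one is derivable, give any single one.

S

[0,5] S   <
  [0,1] "gave" : PP
  [1,5] S\PP   >
    [1,3] (S\PP)/S   >
      [1,2] "map" : ((S\PP)/S)/PP
      [2,3] "park" : PP
    [3,5] S   >
      [3,4] "found" : S/(N/S)
      [4,5] "under" : N/S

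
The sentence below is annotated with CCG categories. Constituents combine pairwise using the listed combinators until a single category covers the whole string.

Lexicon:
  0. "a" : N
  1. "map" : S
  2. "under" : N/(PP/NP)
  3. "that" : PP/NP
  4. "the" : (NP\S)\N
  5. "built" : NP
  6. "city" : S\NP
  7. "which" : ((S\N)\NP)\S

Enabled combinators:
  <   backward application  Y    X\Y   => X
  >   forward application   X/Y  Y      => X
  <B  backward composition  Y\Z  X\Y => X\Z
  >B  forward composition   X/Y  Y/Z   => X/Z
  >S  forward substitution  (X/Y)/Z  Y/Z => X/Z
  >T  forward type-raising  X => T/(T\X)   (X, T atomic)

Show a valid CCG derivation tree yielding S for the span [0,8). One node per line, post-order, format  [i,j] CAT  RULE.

[0,8] S   >
  [0,1] S/(S\N)   >T
    [0,1] "a" : N
  [1,8] S\N   <
    [1,5] NP   >
      [1,2] NP/(NP\S)   >T
        [1,2] "map" : S
      [2,5] NP\S   <
        [2,4] N   >
          [2,3] "under" : N/(PP/NP)
          [3,4] "that" : PP/NP
        [4,5] "the" : (NP\S)\N
    [5,8] (S\N)\NP   <
      [5,7] S   <
        [5,6] "built" : NP
        [6,7] "city" : S\NP
      [7,8] "which" : ((S\N)\NP)\S

[0,1] N  lex  "a"
[0,1] S/(S\N)  >T
[1,2] S  lex  "map"
[1,2] NP/(NP\S)  >T
[2,3] N/(PP/NP)  lex  "under"
[3,4] PP/NP  lex  "that"
[2,4] N  >  k=3
[4,5] (NP\S)\N  lex  "the"
[2,5] NP\S  <  k=4
[1,5] NP  >  k=2
[5,6] NP  lex  "built"
[6,7] S\NP  lex  "city"
[5,7] S  <  k=6
[7,8] ((S\N)\NP)\S  lex  "which"
[5,8] (S\N)\NP  <  k=7
[1,8] S\N  <  k=5
[0,8] S  >  k=1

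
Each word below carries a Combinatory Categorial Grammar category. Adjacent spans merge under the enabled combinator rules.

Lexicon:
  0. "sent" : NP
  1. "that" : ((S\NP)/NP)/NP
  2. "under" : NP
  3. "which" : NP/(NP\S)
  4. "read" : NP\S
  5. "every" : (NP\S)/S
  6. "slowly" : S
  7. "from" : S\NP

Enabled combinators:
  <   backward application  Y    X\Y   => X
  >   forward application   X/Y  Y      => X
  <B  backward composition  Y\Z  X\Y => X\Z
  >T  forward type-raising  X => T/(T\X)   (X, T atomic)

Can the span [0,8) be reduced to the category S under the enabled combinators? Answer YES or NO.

[0,8] S   <
  [0,1] "sent" : NP
  [1,8] S\NP   <B
    [1,7] NP\NP   <B
      [1,5] S\NP   >
        [1,3] (S\NP)/NP   >
          [1,2] "that" : ((S\NP)/NP)/NP
          [2,3] "under" : NP
        [3,5] NP   >
          [3,4] "which" : NP/(NP\S)
          [4,5] "read" : NP\S
      [5,7] NP\S   >
        [5,6] "every" : (NP\S)/S
        [6,7] "slowly" : S
    [7,8] "from" : S\NP

YES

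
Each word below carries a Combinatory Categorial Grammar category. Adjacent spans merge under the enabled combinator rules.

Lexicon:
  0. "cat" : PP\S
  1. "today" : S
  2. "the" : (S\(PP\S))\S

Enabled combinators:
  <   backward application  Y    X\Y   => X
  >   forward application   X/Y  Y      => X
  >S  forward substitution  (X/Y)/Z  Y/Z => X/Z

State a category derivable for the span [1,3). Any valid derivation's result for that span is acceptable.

S\(PP\S)

[0,3] S   <
  [0,1] "cat" : PP\S
  [1,3] S\(PP\S)   <
    [1,2] "today" : S
    [2,3] "the" : (S\(PP\S))\S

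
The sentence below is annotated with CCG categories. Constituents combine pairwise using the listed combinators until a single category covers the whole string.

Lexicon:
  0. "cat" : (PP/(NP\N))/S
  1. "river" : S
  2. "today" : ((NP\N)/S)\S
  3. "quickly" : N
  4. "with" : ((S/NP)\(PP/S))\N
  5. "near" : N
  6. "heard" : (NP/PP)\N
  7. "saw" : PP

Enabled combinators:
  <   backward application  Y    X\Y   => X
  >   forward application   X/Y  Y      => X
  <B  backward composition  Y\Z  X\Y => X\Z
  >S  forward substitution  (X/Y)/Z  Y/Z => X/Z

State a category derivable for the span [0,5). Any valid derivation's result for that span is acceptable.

[0,8] S   >
  [0,5] S/NP   <
    [0,3] PP/S   >S
      [0,1] "cat" : (PP/(NP\N))/S
      [1,3] (NP\N)/S   <
        [1,2] "river" : S
        [2,3] "today" : ((NP\N)/S)\S
    [3,5] (S/NP)\(PP/S)   <
      [3,4] "quickly" : N
      [4,5] "with" : ((S/NP)\(PP/S))\N
  [5,8] NP   >
    [5,7] NP/PP   <
      [5,6] "near" : N
      [6,7] "heard" : (NP/PP)\N
    [7,8] "saw" : PP

S/NP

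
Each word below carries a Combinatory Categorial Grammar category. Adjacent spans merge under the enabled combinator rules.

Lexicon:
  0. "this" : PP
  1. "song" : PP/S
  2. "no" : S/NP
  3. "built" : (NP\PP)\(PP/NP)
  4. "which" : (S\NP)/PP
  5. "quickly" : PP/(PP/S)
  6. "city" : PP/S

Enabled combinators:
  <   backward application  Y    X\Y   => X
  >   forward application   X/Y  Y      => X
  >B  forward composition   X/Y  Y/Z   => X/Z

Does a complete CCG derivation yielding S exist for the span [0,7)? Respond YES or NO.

YES

[0,7] S   <
  [0,4] NP   <
    [0,1] "this" : PP
    [1,4] NP\PP   <
      [1,3] PP/NP   >B
        [1,2] "song" : PP/S
        [2,3] "no" : S/NP
      [3,4] "built" : (NP\PP)\(PP/NP)
  [4,7] S\NP   >
    [4,5] "which" : (S\NP)/PP
    [5,7] PP   >
      [5,6] "quickly" : PP/(PP/S)
      [6,7] "city" : PP/S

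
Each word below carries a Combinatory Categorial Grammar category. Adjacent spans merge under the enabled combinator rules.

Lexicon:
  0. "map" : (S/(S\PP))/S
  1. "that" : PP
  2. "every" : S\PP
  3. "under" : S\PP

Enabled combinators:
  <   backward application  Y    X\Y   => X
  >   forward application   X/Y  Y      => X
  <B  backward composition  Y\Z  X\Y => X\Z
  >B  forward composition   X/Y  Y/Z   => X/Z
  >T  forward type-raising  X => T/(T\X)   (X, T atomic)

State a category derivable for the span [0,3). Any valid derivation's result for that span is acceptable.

S/(S\PP)

[0,4] S   >
  [0,3] S/(S\PP)   >
    [0,1] "map" : (S/(S\PP))/S
    [1,3] S   <
      [1,2] "that" : PP
      [2,3] "every" : S\PP
  [3,4] "under" : S\PP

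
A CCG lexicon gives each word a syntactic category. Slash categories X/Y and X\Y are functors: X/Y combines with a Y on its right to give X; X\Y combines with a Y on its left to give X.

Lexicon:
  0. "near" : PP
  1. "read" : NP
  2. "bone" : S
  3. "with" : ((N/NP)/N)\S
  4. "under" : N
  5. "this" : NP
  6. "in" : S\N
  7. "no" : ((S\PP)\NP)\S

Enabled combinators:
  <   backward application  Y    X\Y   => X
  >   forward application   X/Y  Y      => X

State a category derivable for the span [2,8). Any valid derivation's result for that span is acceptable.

(S\PP)\NP

[0,8] S   <
  [0,1] "near" : PP
  [1,8] S\PP   <
    [1,2] "read" : NP
    [2,8] (S\PP)\NP   <
      [2,7] S   <
        [2,6] N   >
          [2,5] N/NP   >
            [2,4] (N/NP)/N   <
              [2,3] "bone" : S
              [3,4] "with" : ((N/NP)/N)\S
            [4,5] "under" : N
          [5,6] "this" : NP
        [6,7] "in" : S\N
      [7,8] "no" : ((S\PP)\NP)\S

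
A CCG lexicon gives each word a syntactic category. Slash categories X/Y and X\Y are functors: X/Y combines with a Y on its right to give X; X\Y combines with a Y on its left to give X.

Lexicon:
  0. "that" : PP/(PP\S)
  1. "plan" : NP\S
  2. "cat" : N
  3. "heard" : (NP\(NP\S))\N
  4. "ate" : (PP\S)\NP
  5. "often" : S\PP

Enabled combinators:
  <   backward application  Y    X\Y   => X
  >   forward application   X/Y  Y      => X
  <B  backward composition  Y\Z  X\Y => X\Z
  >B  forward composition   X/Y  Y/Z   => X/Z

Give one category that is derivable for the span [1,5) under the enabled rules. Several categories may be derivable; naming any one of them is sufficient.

[0,6] S   <
  [0,5] PP   >
    [0,1] "that" : PP/(PP\S)
    [1,5] PP\S   <
      [1,4] NP   <
        [1,2] "plan" : NP\S
        [2,4] NP\(NP\S)   <
          [2,3] "cat" : N
          [3,4] "heard" : (NP\(NP\S))\N
      [4,5] "ate" : (PP\S)\NP
  [5,6] "often" : S\PP

PP\S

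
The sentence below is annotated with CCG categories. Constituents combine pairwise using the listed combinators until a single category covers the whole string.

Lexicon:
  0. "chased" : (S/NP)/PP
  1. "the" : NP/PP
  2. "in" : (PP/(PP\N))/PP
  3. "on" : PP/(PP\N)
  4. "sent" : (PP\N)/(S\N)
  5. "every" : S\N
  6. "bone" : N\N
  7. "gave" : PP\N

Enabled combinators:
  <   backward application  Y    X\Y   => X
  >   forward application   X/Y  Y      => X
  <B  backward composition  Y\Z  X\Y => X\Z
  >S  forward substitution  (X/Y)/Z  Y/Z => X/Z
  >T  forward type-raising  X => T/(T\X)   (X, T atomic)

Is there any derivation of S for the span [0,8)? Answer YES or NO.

[0,8] S   >
  [0,2] S/PP   >S
    [0,1] "chased" : (S/NP)/PP
    [1,2] "the" : NP/PP
  [2,8] PP   >
    [2,6] PP/(PP\N)   >
      [2,3] "in" : (PP/(PP\N))/PP
      [3,6] PP   >
        [3,4] "on" : PP/(PP\N)
        [4,6] PP\N   >
          [4,5] "sent" : (PP\N)/(S\N)
          [5,6] "every" : S\N
    [6,8] PP\N   <B
      [6,7] "bone" : N\N
      [7,8] "gave" : PP\N

YES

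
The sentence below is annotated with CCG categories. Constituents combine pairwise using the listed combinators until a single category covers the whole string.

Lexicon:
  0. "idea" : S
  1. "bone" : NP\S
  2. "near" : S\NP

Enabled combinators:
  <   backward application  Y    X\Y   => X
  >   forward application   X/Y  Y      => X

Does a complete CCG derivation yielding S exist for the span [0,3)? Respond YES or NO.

[0,3] S   <
  [0,2] NP   <
    [0,1] "idea" : S
    [1,2] "bone" : NP\S
  [2,3] "near" : S\NP

YES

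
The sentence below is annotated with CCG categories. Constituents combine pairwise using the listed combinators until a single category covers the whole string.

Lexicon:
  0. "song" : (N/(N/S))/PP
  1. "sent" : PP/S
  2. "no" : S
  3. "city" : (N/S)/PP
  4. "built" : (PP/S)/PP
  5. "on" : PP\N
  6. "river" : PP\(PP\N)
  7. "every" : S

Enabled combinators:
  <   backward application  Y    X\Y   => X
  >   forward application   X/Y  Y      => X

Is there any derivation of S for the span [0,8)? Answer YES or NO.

NO

(N/(N/S))/PP PP/S S (N/S)/PP (PP/S)/PP PP\N PP\(PP\N) S
CKY chart[0,8] = {N}; S ∉ chart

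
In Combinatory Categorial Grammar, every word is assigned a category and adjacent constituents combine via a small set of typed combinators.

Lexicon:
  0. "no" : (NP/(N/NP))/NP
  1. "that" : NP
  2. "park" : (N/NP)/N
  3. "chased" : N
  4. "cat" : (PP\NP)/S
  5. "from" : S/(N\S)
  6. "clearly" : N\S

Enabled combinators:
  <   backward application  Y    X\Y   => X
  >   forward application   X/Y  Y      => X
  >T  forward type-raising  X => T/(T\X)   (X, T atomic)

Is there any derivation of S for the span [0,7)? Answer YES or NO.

NO

(NP/(N/NP))/NP NP (N/NP)/N N (PP\NP)/S S/(N\S) N\S
CKY chart[0,7] = {N/(N\PP), NP/(NP\PP), PP, PP/(PP\PP), S/(S\PP)}; S ∉ chart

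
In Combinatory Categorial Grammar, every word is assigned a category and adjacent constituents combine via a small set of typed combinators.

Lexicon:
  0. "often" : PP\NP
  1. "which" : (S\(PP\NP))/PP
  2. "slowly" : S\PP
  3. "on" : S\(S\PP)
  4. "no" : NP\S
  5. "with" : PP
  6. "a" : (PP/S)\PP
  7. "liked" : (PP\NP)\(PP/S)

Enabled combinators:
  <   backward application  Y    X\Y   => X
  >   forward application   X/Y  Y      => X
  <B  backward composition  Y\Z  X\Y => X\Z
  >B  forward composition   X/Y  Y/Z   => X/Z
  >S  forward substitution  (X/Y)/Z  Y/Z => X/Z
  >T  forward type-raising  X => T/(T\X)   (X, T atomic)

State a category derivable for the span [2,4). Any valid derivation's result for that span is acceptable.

S

[0,8] S   <
  [0,1] "often" : PP\NP
  [1,8] S\(PP\NP)   >
    [1,2] "which" : (S\(PP\NP))/PP
    [2,8] PP   <
      [2,4] S   <
        [2,3] "slowly" : S\PP
        [3,4] "on" : S\(S\PP)
      [4,8] PP\S   <B
        [4,5] "no" : NP\S
        [5,8] PP\NP   <
          [5,7] PP/S   <
            [5,6] "with" : PP
            [6,7] "a" : (PP/S)\PP
          [7,8] "liked" : (PP\NP)\(PP/S)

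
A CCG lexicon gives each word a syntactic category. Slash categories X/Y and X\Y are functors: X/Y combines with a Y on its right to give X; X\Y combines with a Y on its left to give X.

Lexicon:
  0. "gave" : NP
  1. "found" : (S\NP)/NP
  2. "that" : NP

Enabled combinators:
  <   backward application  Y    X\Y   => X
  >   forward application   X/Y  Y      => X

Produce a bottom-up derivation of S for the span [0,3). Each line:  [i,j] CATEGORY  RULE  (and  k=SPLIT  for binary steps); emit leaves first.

[0,3] S   <
  [0,1] "gave" : NP
  [1,3] S\NP   >
    [1,2] "found" : (S\NP)/NP
    [2,3] "that" : NP

[0,1] NP  lex  "gave"
[1,2] (S\NP)/NP  lex  "found"
[2,3] NP  lex  "that"
[1,3] S\NP  >  k=2
[0,3] S  <  k=1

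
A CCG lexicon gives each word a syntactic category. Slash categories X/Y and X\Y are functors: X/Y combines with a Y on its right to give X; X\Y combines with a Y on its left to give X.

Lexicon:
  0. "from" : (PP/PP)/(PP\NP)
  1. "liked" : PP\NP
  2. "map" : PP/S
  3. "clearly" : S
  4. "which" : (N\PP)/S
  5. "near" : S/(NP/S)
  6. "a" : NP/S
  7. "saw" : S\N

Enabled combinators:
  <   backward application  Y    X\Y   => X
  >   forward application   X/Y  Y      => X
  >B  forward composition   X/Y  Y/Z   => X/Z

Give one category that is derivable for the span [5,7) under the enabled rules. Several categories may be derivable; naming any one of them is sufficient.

S

[0,8] S   <
  [0,7] N   <
    [0,4] PP   >
      [0,3] PP/S   >B
        [0,2] PP/PP   >
          [0,1] "from" : (PP/PP)/(PP\NP)
          [1,2] "liked" : PP\NP
        [2,3] "map" : PP/S
      [3,4] "clearly" : S
    [4,7] N\PP   >
      [4,5] "which" : (N\PP)/S
      [5,7] S   >
        [5,6] "near" : S/(NP/S)
        [6,7] "a" : NP/S
  [7,8] "saw" : S\N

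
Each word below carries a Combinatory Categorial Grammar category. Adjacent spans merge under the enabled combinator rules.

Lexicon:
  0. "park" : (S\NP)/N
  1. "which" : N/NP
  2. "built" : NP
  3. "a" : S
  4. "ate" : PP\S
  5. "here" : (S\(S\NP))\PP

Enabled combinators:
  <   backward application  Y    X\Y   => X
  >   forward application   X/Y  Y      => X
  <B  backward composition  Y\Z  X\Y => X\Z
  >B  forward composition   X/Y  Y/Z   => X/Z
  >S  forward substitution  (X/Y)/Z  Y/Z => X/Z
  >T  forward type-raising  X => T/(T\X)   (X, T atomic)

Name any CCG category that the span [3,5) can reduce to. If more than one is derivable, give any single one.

PP

[0,6] S   <
  [0,3] S\NP   >
    [0,1] "park" : (S\NP)/N
    [1,3] N   >
      [1,2] "which" : N/NP
      [2,3] "built" : NP
  [3,6] S\(S\NP)   <
    [3,5] PP   <
      [3,4] "a" : S
      [4,5] "ate" : PP\S
    [5,6] "here" : (S\(S\NP))\PP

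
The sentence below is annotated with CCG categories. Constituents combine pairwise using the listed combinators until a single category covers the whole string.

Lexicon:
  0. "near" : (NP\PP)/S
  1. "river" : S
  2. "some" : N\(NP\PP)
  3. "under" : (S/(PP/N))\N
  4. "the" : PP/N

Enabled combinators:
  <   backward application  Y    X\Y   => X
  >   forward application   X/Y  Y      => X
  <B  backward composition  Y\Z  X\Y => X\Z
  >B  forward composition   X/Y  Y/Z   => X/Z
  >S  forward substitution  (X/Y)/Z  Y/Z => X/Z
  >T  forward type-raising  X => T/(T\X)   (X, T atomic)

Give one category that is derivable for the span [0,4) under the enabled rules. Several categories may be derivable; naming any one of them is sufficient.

S/(PP/N)

[0,5] S   >
  [0,4] S/(PP/N)   <
    [0,3] N   <
      [0,2] NP\PP   >
        [0,1] "near" : (NP\PP)/S
        [1,2] "river" : S
      [2,3] "some" : N\(NP\PP)
    [3,4] "under" : (S/(PP/N))\N
  [4,5] "the" : PP/N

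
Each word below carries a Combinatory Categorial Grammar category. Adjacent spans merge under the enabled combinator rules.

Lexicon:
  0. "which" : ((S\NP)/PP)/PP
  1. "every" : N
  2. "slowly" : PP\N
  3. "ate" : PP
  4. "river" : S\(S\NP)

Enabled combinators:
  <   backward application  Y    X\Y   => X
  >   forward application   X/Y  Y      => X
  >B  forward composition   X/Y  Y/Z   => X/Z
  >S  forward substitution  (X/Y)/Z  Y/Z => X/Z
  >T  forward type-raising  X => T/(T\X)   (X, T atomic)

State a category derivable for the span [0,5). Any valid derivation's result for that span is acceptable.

S

[0,5] S   <
  [0,4] S\NP   >
    [0,3] (S\NP)/PP   >
      [0,1] "which" : ((S\NP)/PP)/PP
      [1,3] PP   >
        [1,2] PP/(PP\N)   >T
          [1,2] "every" : N
        [2,3] "slowly" : PP\N
    [3,4] "ate" : PP
  [4,5] "river" : S\(S\NP)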